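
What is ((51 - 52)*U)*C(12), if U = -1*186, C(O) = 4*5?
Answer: 3720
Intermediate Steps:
C(O) = 20
U = -186
((51 - 52)*U)*C(12) = ((51 - 52)*(-186))*20 = -1*(-186)*20 = 186*20 = 3720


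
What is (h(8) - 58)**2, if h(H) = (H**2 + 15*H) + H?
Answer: 17956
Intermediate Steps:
h(H) = H**2 + 16*H
(h(8) - 58)**2 = (8*(16 + 8) - 58)**2 = (8*24 - 58)**2 = (192 - 58)**2 = 134**2 = 17956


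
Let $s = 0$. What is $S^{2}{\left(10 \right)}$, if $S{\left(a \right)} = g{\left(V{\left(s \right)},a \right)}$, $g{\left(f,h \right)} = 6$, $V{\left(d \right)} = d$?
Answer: $36$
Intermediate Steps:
$S{\left(a \right)} = 6$
$S^{2}{\left(10 \right)} = 6^{2} = 36$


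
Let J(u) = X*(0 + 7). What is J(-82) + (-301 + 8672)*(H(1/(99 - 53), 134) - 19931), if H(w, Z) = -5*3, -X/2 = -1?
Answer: -166967952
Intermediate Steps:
X = 2 (X = -2*(-1) = 2)
H(w, Z) = -15
J(u) = 14 (J(u) = 2*(0 + 7) = 2*7 = 14)
J(-82) + (-301 + 8672)*(H(1/(99 - 53), 134) - 19931) = 14 + (-301 + 8672)*(-15 - 19931) = 14 + 8371*(-19946) = 14 - 166967966 = -166967952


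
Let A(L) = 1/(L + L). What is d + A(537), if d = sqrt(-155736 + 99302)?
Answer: 1/1074 + I*sqrt(56434) ≈ 0.0009311 + 237.56*I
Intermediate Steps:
d = I*sqrt(56434) (d = sqrt(-56434) = I*sqrt(56434) ≈ 237.56*I)
A(L) = 1/(2*L)
d + A(537) = I*sqrt(56434) + (1/2)/537 = I*sqrt(56434) + (1/2)*(1/537) = I*sqrt(56434) + 1/1074 = 1/1074 + I*sqrt(56434)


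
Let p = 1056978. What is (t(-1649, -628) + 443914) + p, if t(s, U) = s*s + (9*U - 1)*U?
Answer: 7770177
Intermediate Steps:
t(s, U) = s² + U*(-1 + 9*U) (t(s, U) = s² + (-1 + 9*U)*U = s² + U*(-1 + 9*U))
(t(-1649, -628) + 443914) + p = (((-1649)² - 1*(-628) + 9*(-628)²) + 443914) + 1056978 = ((2719201 + 628 + 9*394384) + 443914) + 1056978 = ((2719201 + 628 + 3549456) + 443914) + 1056978 = (6269285 + 443914) + 1056978 = 6713199 + 1056978 = 7770177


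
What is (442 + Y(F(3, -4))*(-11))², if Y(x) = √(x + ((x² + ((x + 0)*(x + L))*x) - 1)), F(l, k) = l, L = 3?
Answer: 203229 - 9724*√65 ≈ 1.2483e+5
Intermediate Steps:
Y(x) = √(-1 + x + x² + x²*(3 + x)) (Y(x) = √(x + ((x² + ((x + 0)*(x + 3))*x) - 1)) = √(x + ((x² + (x*(3 + x))*x) - 1)) = √(x + ((x² + x²*(3 + x)) - 1)) = √(x + (-1 + x² + x²*(3 + x))) = √(-1 + x + x² + x²*(3 + x)))
(442 + Y(F(3, -4))*(-11))² = (442 + √(-1 + 3 + 3³ + 4*3²)*(-11))² = (442 + √(-1 + 3 + 27 + 4*9)*(-11))² = (442 + √(-1 + 3 + 27 + 36)*(-11))² = (442 + √65*(-11))² = (442 - 11*√65)²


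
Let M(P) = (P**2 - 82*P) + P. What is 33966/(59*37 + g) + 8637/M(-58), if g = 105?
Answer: 73398837/4611464 ≈ 15.917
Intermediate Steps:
M(P) = P**2 - 81*P
33966/(59*37 + g) + 8637/M(-58) = 33966/(59*37 + 105) + 8637/((-58*(-81 - 58))) = 33966/(2183 + 105) + 8637/((-58*(-139))) = 33966/2288 + 8637/8062 = 33966*(1/2288) + 8637*(1/8062) = 16983/1144 + 8637/8062 = 73398837/4611464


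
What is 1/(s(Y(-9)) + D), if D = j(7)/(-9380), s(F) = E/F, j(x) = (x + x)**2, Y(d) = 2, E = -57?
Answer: -670/19109 ≈ -0.035062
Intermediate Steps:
j(x) = 4*x**2 (j(x) = (2*x)**2 = 4*x**2)
s(F) = -57/F
D = -7/335 (D = (4*7**2)/(-9380) = (4*49)*(-1/9380) = 196*(-1/9380) = -7/335 ≈ -0.020896)
1/(s(Y(-9)) + D) = 1/(-57/2 - 7/335) = 1/(-19109/670) = -670/19109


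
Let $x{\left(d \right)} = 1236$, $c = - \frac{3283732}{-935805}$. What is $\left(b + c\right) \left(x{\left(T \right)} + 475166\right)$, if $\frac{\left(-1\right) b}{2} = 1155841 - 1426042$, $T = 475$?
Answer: $\frac{240923245514083484}{935805} \approx 2.5745 \cdot 10^{11}$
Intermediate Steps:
$c = \frac{3283732}{935805}$ ($c = \left(-3283732\right) \left(- \frac{1}{935805}\right) = \frac{3283732}{935805} \approx 3.509$)
$b = 540402$ ($b = - 2 \left(1155841 - 1426042\right) = \left(-2\right) \left(-270201\right) = 540402$)
$\left(b + c\right) \left(x{\left(T \right)} + 475166\right) = \left(540402 + \frac{3283732}{935805}\right) \left(1236 + 475166\right) = \frac{505714177342}{935805} \cdot 476402 = \frac{240923245514083484}{935805}$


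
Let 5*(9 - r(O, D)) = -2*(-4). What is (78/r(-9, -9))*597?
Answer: 232830/37 ≈ 6292.7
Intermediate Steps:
r(O, D) = 37/5 (r(O, D) = 9 - (-2)*(-4)/5 = 9 - ⅕*8 = 9 - 8/5 = 37/5)
(78/r(-9, -9))*597 = (78/(37/5))*597 = (78*(5/37))*597 = (390/37)*597 = 232830/37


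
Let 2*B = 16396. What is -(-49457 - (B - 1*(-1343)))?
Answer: 58998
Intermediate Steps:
B = 8198 (B = (½)*16396 = 8198)
-(-49457 - (B - 1*(-1343))) = -(-49457 - (8198 - 1*(-1343))) = -(-49457 - (8198 + 1343)) = -(-49457 - 1*9541) = -(-49457 - 9541) = -1*(-58998) = 58998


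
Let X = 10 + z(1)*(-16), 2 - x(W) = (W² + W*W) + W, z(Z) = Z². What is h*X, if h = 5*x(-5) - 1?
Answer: 1296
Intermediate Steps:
x(W) = 2 - W - 2*W² (x(W) = 2 - ((W² + W*W) + W) = 2 - ((W² + W²) + W) = 2 - (2*W² + W) = 2 - (W + 2*W²) = 2 + (-W - 2*W²) = 2 - W - 2*W²)
X = -6 (X = 10 + 1²*(-16) = 10 + 1*(-16) = 10 - 16 = -6)
h = -216 (h = 5*(2 - 1*(-5) - 2*(-5)²) - 1 = 5*(2 + 5 - 2*25) - 1 = 5*(2 + 5 - 50) - 1 = 5*(-43) - 1 = -215 - 1 = -216)
h*X = -216*(-6) = 1296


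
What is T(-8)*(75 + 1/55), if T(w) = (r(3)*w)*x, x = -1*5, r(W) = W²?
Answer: 297072/11 ≈ 27007.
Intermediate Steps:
x = -5
T(w) = -45*w (T(w) = (3²*w)*(-5) = (9*w)*(-5) = -45*w)
T(-8)*(75 + 1/55) = (-45*(-8))*(75 + 1/55) = 360*(75 + 1/55) = 360*(4126/55) = 297072/11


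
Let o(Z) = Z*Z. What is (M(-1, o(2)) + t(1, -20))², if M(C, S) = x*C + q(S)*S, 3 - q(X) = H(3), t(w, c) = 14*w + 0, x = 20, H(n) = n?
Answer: 36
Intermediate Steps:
o(Z) = Z²
t(w, c) = 14*w
q(X) = 0 (q(X) = 3 - 1*3 = 3 - 3 = 0)
M(C, S) = 20*C (M(C, S) = 20*C + 0*S = 20*C + 0 = 20*C)
(M(-1, o(2)) + t(1, -20))² = (20*(-1) + 14*1)² = (-20 + 14)² = (-6)² = 36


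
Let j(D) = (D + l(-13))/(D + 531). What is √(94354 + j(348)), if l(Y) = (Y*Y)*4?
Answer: √72902669010/879 ≈ 307.17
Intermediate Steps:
l(Y) = 4*Y² (l(Y) = Y²*4 = 4*Y²)
j(D) = (676 + D)/(531 + D) (j(D) = (D + 4*(-13)²)/(D + 531) = (D + 4*169)/(531 + D) = (D + 676)/(531 + D) = (676 + D)/(531 + D))
√(94354 + j(348)) = √(94354 + (676 + 348)/(531 + 348)) = √(94354 + 1024/879) = √(82938190/879) = √72902669010/879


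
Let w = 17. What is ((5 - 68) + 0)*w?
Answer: -1071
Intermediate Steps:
((5 - 68) + 0)*w = ((5 - 68) + 0)*17 = (-63 + 0)*17 = -63*17 = -1071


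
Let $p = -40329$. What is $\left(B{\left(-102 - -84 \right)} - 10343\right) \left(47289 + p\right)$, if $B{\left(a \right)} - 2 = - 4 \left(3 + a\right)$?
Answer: $-71555760$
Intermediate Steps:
$B{\left(a \right)} = -10 - 4 a$ ($B{\left(a \right)} = 2 - 4 \left(3 + a\right) = 2 - \left(12 + 4 a\right) = -10 - 4 a$)
$\left(B{\left(-102 - -84 \right)} - 10343\right) \left(47289 + p\right) = \left(\left(-10 - 4 \left(-102 - -84\right)\right) - 10343\right) \left(47289 - 40329\right) = \left(\left(-10 - 4 \left(-102 + 84\right)\right) - 10343\right) 6960 = \left(\left(-10 - -72\right) - 10343\right) 6960 = \left(\left(-10 + 72\right) - 10343\right) 6960 = \left(62 - 10343\right) 6960 = \left(-10281\right) 6960 = -71555760$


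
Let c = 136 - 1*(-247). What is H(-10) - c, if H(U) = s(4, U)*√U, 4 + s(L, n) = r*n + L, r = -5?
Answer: -383 + 50*I*√10 ≈ -383.0 + 158.11*I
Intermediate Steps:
s(L, n) = -4 + L - 5*n (s(L, n) = -4 + (-5*n + L) = -4 + (L - 5*n) = -4 + L - 5*n)
H(U) = -5*U^(3/2) (H(U) = (-4 + 4 - 5*U)*√U = (-5*U)*√U = -5*U^(3/2))
c = 383 (c = 136 + 247 = 383)
H(-10) - c = -(-50)*I*√10 - 1*383 = -(-50)*I*√10 - 383 = 50*I*√10 - 383 = -383 + 50*I*√10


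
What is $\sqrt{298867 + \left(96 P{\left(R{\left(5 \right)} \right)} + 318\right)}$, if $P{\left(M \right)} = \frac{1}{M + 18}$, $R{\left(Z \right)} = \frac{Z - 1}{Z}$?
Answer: $\frac{\sqrt{660910945}}{47} \approx 546.98$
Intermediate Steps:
$R{\left(Z \right)} = \frac{-1 + Z}{Z}$
$P{\left(M \right)} = \frac{1}{18 + M}$
$\sqrt{298867 + \left(96 P{\left(R{\left(5 \right)} \right)} + 318\right)} = \sqrt{298867 + \left(\frac{96}{18 + \frac{-1 + 5}{5}} + 318\right)} = \sqrt{298867 + \left(\frac{96}{18 + \frac{1}{5} \cdot 4} + 318\right)} = \sqrt{298867 + \left(\frac{96}{18 + \frac{4}{5}} + 318\right)} = \sqrt{298867 + \left(\frac{96}{\frac{94}{5}} + 318\right)} = \sqrt{298867 + \left(96 \cdot \frac{5}{94} + 318\right)} = \sqrt{298867 + \left(\frac{240}{47} + 318\right)} = \sqrt{298867 + \frac{15186}{47}} = \sqrt{\frac{14061935}{47}} = \frac{\sqrt{660910945}}{47}$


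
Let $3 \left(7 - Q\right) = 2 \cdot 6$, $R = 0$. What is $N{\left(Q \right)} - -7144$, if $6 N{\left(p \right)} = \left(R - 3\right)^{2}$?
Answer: $\frac{14291}{2} \approx 7145.5$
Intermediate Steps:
$Q = 3$ ($Q = 7 - \frac{2 \cdot 6}{3} = 7 - 4 = 3$)
$N{\left(p \right)} = \frac{3}{2}$ ($N{\left(p \right)} = \frac{\left(0 - 3\right)^{2}}{6} = \frac{\left(-3\right)^{2}}{6} = \frac{1}{6} \cdot 9 = \frac{3}{2}$)
$N{\left(Q \right)} - -7144 = \frac{3}{2} - -7144 = \frac{3}{2} + 7144 = \frac{14291}{2}$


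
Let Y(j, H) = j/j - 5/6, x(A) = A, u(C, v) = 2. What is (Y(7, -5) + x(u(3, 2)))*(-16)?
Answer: -104/3 ≈ -34.667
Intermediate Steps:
Y(j, H) = ⅙ (Y(j, H) = 1 - 5*⅙ = 1 - ⅚ = ⅙)
(Y(7, -5) + x(u(3, 2)))*(-16) = (⅙ + 2)*(-16) = (13/6)*(-16) = -104/3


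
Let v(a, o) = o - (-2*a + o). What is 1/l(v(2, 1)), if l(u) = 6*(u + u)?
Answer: 1/48 ≈ 0.020833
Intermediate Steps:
v(a, o) = 2*a (v(a, o) = o - (o - 2*a) = o + (-o + 2*a) = 2*a)
l(u) = 12*u (l(u) = 6*(2*u) = 12*u)
1/l(v(2, 1)) = 1/(12*(2*2)) = 1/(12*4) = 1/48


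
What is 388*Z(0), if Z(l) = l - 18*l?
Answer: 0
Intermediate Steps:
Z(l) = -17*l (Z(l) = l - 18*l = -17*l)
388*Z(0) = 388*(-17*0) = 388*0 = 0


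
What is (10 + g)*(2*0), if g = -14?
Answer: 0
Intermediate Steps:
(10 + g)*(2*0) = (10 - 14)*(2*0) = -4*0 = 0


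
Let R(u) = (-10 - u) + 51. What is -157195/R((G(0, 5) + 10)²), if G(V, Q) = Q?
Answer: 157195/184 ≈ 854.32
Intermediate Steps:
R(u) = 41 - u
-157195/R((G(0, 5) + 10)²) = -157195/(41 - (5 + 10)²) = -157195/(41 - 1*15²) = -157195/(41 - 1*225) = -157195/(41 - 225) = -157195/(-184) = -157195*(-1/184) = 157195/184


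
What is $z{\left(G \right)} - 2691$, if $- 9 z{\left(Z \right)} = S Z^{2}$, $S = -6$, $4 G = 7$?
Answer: $- \frac{64535}{24} \approx -2689.0$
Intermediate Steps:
$G = \frac{7}{4}$ ($G = \frac{1}{4} \cdot 7 = \frac{7}{4} \approx 1.75$)
$z{\left(Z \right)} = \frac{2 Z^{2}}{3}$ ($z{\left(Z \right)} = - \frac{\left(-6\right) Z^{2}}{9} = \frac{2 Z^{2}}{3}$)
$z{\left(G \right)} - 2691 = \frac{2 \left(\frac{7}{4}\right)^{2}}{3} - 2691 = \frac{2}{3} \cdot \frac{49}{16} - 2691 = \frac{49}{24} - 2691 = - \frac{64535}{24}$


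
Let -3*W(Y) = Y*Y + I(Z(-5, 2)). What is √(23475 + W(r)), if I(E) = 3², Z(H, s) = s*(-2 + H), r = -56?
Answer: 116*√15/3 ≈ 149.76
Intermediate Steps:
I(E) = 9
W(Y) = -3 - Y²/3 (W(Y) = -(Y*Y + 9)/3 = -(Y² + 9)/3 = -(9 + Y²)/3 = -3 - Y²/3)
√(23475 + W(r)) = √(23475 + (-3 - ⅓*(-56)²)) = √(23475 + (-3 - ⅓*3136)) = √(23475 + (-3 - 3136/3)) = √(23475 - 3145/3) = √(67280/3) = 116*√15/3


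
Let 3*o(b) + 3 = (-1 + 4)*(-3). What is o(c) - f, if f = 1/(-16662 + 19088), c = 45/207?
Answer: -9705/2426 ≈ -4.0004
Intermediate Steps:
c = 5/23 (c = 45*(1/207) = 5/23 ≈ 0.21739)
f = 1/2426 ≈ 0.00041220
o(b) = -4 (o(b) = -1 + ((-1 + 4)*(-3))/3 = -1 + (3*(-3))/3 = -1 + (⅓)*(-9) = -1 - 3 = -4)
o(c) - f = -4 - 1*1/2426 = -4 - 1/2426 = -9705/2426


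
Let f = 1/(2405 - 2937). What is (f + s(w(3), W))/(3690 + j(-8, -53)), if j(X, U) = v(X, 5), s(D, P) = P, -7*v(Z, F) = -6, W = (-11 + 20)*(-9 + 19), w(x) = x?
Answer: 47879/1963536 ≈ 0.024384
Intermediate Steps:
W = 90 (W = 9*10 = 90)
v(Z, F) = 6/7 (v(Z, F) = -⅐*(-6) = 6/7)
j(X, U) = 6/7
f = -1/532 (f = 1/(-532) = -1/532 ≈ -0.0018797)
(f + s(w(3), W))/(3690 + j(-8, -53)) = (-1/532 + 90)/(3690 + 6/7) = 47879/(532*(25836/7)) = (47879/532)*(7/25836) = 47879/1963536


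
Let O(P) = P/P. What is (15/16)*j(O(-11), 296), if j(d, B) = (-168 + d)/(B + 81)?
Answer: -2505/6032 ≈ -0.41529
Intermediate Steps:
O(P) = 1
j(d, B) = (-168 + d)/(81 + B)
(15/16)*j(O(-11), 296) = (15/16)*((-168 + 1)/(81 + 296)) = (15*(1/16))*(-167/377) = 15*((1/377)*(-167))/16 = (15/16)*(-167/377) = -2505/6032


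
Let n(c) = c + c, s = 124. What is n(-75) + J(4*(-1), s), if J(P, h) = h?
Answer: -26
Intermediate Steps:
n(c) = 2*c
n(-75) + J(4*(-1), s) = 2*(-75) + 124 = -150 + 124 = -26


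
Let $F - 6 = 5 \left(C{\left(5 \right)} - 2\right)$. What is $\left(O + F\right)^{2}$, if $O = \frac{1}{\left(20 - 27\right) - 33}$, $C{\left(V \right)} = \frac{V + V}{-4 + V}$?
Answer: $\frac{3381921}{1600} \approx 2113.7$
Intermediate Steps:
$C{\left(V \right)} = \frac{2 V}{-4 + V}$
$F = 46$ ($F = 6 + 5 \left(2 \cdot 5 \frac{1}{-4 + 5} - 2\right) = 6 + 5 \left(2 \cdot 5 \cdot 1^{-1} - 2\right) = 6 + 5 \left(2 \cdot 5 \cdot 1 - 2\right) = 6 + 5 \left(10 - 2\right) = 6 + 5 \cdot 8 = 6 + 40 = 46$)
$O = - \frac{1}{40}$ ($O = \frac{1}{-7 - 33} = \frac{1}{-40} = - \frac{1}{40} \approx -0.025$)
$\left(O + F\right)^{2} = \left(- \frac{1}{40} + 46\right)^{2} = \left(\frac{1839}{40}\right)^{2} = \frac{3381921}{1600}$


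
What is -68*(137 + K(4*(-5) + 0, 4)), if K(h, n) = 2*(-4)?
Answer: -8772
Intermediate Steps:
K(h, n) = -8
-68*(137 + K(4*(-5) + 0, 4)) = -68*(137 - 8) = -68*129 = -8772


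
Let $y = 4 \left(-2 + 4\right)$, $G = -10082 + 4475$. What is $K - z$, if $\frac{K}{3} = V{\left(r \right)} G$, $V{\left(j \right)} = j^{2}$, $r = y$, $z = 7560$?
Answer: $-1084104$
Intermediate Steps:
$G = -5607$
$y = 8$ ($y = 4 \cdot 2 = 8$)
$r = 8$
$K = -1076544$ ($K = 3 \cdot 8^{2} \left(-5607\right) = 3 \cdot 64 \left(-5607\right) = 3 \left(-358848\right) = -1076544$)
$K - z = -1076544 - 7560 = -1084104$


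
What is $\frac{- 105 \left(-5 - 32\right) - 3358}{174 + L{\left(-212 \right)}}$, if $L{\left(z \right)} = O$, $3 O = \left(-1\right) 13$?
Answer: $\frac{1581}{509} \approx 3.1061$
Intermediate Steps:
$O = - \frac{13}{3}$ ($O = \frac{\left(-1\right) 13}{3} = \frac{1}{3} \left(-13\right) = - \frac{13}{3} \approx -4.3333$)
$L{\left(z \right)} = - \frac{13}{3}$
$\frac{- 105 \left(-5 - 32\right) - 3358}{174 + L{\left(-212 \right)}} = \frac{- 105 \left(-5 - 32\right) - 3358}{174 - \frac{13}{3}} = \frac{\left(-105\right) \left(-37\right) - 3358}{\frac{509}{3}} = \left(3885 - 3358\right) \frac{3}{509} = 527 \cdot \frac{3}{509} = \frac{1581}{509}$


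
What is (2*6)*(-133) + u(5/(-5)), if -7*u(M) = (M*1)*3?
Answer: -11169/7 ≈ -1595.6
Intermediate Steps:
u(M) = -3*M/7 (u(M) = -M*1*3/7 = -M*3/7 = -3*M/7)
(2*6)*(-133) + u(5/(-5)) = (2*6)*(-133) - 15/(7*(-5)) = 12*(-133) - 15*(-1)/(7*5) = -1596 - 3/7*(-1) = -1596 + 3/7 = -11169/7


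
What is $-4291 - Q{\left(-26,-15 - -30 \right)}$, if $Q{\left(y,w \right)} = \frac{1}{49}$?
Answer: $- \frac{210260}{49} \approx -4291.0$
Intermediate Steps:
$Q{\left(y,w \right)} = \frac{1}{49}$
$-4291 - Q{\left(-26,-15 - -30 \right)} = -4291 - \frac{1}{49} = - \frac{210260}{49}$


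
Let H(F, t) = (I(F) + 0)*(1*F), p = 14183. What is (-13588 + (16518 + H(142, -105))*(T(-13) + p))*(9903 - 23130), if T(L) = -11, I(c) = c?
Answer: -6875972831532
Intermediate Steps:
H(F, t) = F**2 (H(F, t) = (F + 0)*(1*F) = F*F = F**2)
(-13588 + (16518 + H(142, -105))*(T(-13) + p))*(9903 - 23130) = (-13588 + (16518 + 142**2)*(-11 + 14183))*(9903 - 23130) = (-13588 + (16518 + 20164)*14172)*(-13227) = (-13588 + 36682*14172)*(-13227) = (-13588 + 519857304)*(-13227) = 519843716*(-13227) = -6875972831532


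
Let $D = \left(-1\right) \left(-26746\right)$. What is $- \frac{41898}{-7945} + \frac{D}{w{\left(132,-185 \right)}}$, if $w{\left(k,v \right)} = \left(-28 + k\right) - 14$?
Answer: $\frac{21626779}{71505} \approx 302.45$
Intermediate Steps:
$w{\left(k,v \right)} = -42 + k$
$D = 26746$
$- \frac{41898}{-7945} + \frac{D}{w{\left(132,-185 \right)}} = - \frac{41898}{-7945} + \frac{26746}{-42 + 132} = \left(-41898\right) \left(- \frac{1}{7945}\right) + \frac{26746}{90} = \frac{41898}{7945} + 26746 \cdot \frac{1}{90} = \frac{41898}{7945} + \frac{13373}{45} = \frac{21626779}{71505}$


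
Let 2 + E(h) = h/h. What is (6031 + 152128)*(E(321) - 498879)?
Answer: -78902361920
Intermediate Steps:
E(h) = -1 (E(h) = -2 + h/h = -2 + 1 = -1)
(6031 + 152128)*(E(321) - 498879) = (6031 + 152128)*(-1 - 498879) = 158159*(-498880) = -78902361920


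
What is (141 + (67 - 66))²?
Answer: 20164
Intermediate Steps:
(141 + (67 - 66))² = (141 + 1)² = 142² = 20164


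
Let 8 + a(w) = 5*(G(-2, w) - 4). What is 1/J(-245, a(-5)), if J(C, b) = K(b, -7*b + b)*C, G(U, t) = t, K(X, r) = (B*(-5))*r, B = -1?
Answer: -1/389550 ≈ -2.5671e-6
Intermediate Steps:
K(X, r) = 5*r (K(X, r) = (-1*(-5))*r = 5*r)
a(w) = -28 + 5*w (a(w) = -8 + 5*(w - 4) = -8 + 5*(-4 + w) = -8 + (-20 + 5*w) = -28 + 5*w)
J(C, b) = -30*C*b (J(C, b) = (5*(-7*b + b))*C = (5*(-6*b))*C = (-30*b)*C = -30*C*b)
1/J(-245, a(-5)) = 1/(-30*(-245)*(-28 + 5*(-5))) = 1/(-30*(-245)*(-28 - 25)) = 1/(-30*(-245)*(-53)) = 1/(-389550) = -1/389550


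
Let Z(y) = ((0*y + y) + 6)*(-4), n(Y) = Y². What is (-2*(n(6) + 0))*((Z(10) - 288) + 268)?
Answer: 6048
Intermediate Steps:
Z(y) = -24 - 4*y (Z(y) = ((0 + y) + 6)*(-4) = (y + 6)*(-4) = (6 + y)*(-4) = -24 - 4*y)
(-2*(n(6) + 0))*((Z(10) - 288) + 268) = (-2*(6² + 0))*(((-24 - 4*10) - 288) + 268) = (-2*(36 + 0))*(((-24 - 40) - 288) + 268) = (-2*36)*((-64 - 288) + 268) = -72*(-352 + 268) = -72*(-84) = 6048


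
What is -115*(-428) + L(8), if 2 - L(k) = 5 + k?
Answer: 49209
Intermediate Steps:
L(k) = -3 - k (L(k) = 2 - (5 + k) = 2 + (-5 - k) = -3 - k)
-115*(-428) + L(8) = -115*(-428) + (-3 - 1*8) = 49220 + (-3 - 8) = 49220 - 11 = 49209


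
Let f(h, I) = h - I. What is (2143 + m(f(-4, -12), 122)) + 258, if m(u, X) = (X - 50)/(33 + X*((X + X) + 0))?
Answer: 71552273/29801 ≈ 2401.0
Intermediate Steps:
m(u, X) = (-50 + X)/(33 + 2*X**2) (m(u, X) = (-50 + X)/(33 + X*(2*X + 0)) = (-50 + X)/(33 + X*(2*X)) = (-50 + X)/(33 + 2*X**2))
(2143 + m(f(-4, -12), 122)) + 258 = (2143 + (-50 + 122)/(33 + 2*122**2)) + 258 = (2143 + 72/(33 + 2*14884)) + 258 = (2143 + 72/(33 + 29768)) + 258 = (2143 + 72/29801) + 258 = 63863615/29801 + 258 = 71552273/29801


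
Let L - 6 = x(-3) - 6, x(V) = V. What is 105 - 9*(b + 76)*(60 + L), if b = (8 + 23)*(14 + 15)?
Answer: -500070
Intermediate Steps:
b = 899 (b = 31*29 = 899)
L = -3 (L = 6 + (-3 - 6) = 6 - 9 = -3)
105 - 9*(b + 76)*(60 + L) = 105 - 9*(899 + 76)*(60 - 3) = 105 - 8775*57 = 105 - 9*55575 = 105 - 500175 = -500070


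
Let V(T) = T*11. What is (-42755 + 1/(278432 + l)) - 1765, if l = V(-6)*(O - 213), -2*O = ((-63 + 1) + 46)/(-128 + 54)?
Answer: -481812980843/10822394 ≈ -44520.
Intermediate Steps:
O = -4/37 (O = -((-63 + 1) + 46)/(2*(-128 + 54)) = -(-62 + 46)/(2*(-74)) = -(-8)*(-1)/74 = -½*8/37 = -4/37 ≈ -0.10811)
V(T) = 11*T
l = 520410/37 (l = (11*(-6))*(-4/37 - 213) = -66*(-7885/37) = 520410/37 ≈ 14065.)
(-42755 + 1/(278432 + l)) - 1765 = (-42755 + 1/(278432 + 520410/37)) - 1765 = (-42755 + 1/(10822394/37)) - 1765 = (-42755 + 37/10822394) - 1765 = -462711455433/10822394 - 1765 = -481812980843/10822394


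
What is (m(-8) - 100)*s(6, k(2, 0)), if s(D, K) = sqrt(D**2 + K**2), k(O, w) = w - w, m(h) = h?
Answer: -648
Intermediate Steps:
k(O, w) = 0
(m(-8) - 100)*s(6, k(2, 0)) = (-8 - 100)*sqrt(6**2 + 0**2) = -108*sqrt(36 + 0) = -108*sqrt(36) = -108*6 = -648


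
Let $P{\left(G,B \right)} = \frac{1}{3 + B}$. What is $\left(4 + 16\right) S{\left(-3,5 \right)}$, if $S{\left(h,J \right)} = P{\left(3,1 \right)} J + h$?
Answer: $-35$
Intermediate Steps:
$S{\left(h,J \right)} = h + \frac{J}{4}$ ($S{\left(h,J \right)} = \frac{J}{3 + 1} + h = \frac{J}{4} + h = h + \frac{J}{4}$)
$\left(4 + 16\right) S{\left(-3,5 \right)} = \left(4 + 16\right) \left(-3 + \frac{1}{4} \cdot 5\right) = 20 \left(-3 + \frac{5}{4}\right) = 20 \left(- \frac{7}{4}\right) = -35$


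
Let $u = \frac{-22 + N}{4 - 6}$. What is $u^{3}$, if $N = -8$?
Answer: $3375$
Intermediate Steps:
$u = 15$ ($u = \frac{-22 - 8}{4 - 6} = - \frac{30}{-2} = \left(-30\right) \left(- \frac{1}{2}\right) = 15$)
$u^{3} = 15^{3} = 3375$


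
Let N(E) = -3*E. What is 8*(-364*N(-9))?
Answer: -78624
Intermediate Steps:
8*(-364*N(-9)) = 8*(-(-1092)*(-9)) = 8*(-364*27) = 8*(-9828) = -78624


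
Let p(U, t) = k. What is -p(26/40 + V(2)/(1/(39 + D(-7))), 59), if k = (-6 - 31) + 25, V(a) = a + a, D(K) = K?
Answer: 12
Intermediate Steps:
V(a) = 2*a
k = -12 (k = -37 + 25 = -12)
p(U, t) = -12
-p(26/40 + V(2)/(1/(39 + D(-7))), 59) = -1*(-12) = 12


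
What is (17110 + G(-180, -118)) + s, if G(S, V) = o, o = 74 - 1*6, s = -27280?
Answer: -10102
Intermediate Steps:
o = 68 (o = 74 - 6 = 68)
G(S, V) = 68
(17110 + G(-180, -118)) + s = (17110 + 68) - 27280 = 17178 - 27280 = -10102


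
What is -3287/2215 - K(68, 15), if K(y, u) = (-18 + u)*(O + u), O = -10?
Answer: 29938/2215 ≈ 13.516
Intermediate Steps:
K(y, u) = (-18 + u)*(-10 + u)
-3287/2215 - K(68, 15) = -3287/2215 - (180 + 15² - 28*15) = -3287*1/2215 - (180 + 225 - 420) = -3287/2215 - 1*(-15) = -3287/2215 + 15 = 29938/2215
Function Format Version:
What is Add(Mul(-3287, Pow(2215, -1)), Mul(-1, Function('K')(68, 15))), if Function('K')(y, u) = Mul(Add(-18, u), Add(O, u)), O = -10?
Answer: Rational(29938, 2215) ≈ 13.516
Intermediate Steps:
Function('K')(y, u) = Mul(Add(-18, u), Add(-10, u))
Add(Mul(-3287, Pow(2215, -1)), Mul(-1, Function('K')(68, 15))) = Add(Mul(-3287, Pow(2215, -1)), Mul(-1, Add(180, Pow(15, 2), Mul(-28, 15)))) = Add(Mul(-3287, Rational(1, 2215)), Mul(-1, Add(180, 225, -420))) = Add(Rational(-3287, 2215), Mul(-1, -15)) = Add(Rational(-3287, 2215), 15) = Rational(29938, 2215)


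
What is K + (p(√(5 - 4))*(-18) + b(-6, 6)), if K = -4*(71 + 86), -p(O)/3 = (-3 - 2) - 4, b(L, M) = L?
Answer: -1120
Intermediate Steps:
p(O) = 27 (p(O) = -3*((-3 - 2) - 4) = -3*(-5 - 4) = -3*(-9) = 27)
K = -628 (K = -4*157 = -628)
K + (p(√(5 - 4))*(-18) + b(-6, 6)) = -628 + (27*(-18) - 6) = -628 + (-486 - 6) = -628 - 492 = -1120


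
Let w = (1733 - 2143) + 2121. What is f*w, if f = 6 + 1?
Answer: 11977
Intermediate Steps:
f = 7
w = 1711 (w = -410 + 2121 = 1711)
f*w = 7*1711 = 11977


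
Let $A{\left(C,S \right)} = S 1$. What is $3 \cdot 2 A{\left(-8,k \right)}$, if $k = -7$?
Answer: $-42$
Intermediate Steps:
$A{\left(C,S \right)} = S$
$3 \cdot 2 A{\left(-8,k \right)} = 3 \cdot 2 \left(-7\right) = 6 \left(-7\right) = -42$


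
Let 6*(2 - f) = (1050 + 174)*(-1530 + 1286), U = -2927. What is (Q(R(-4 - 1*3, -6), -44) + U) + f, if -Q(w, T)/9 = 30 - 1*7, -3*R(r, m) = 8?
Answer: 46644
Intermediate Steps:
R(r, m) = -8/3 (R(r, m) = -⅓*8 = -8/3)
f = 49778 (f = 2 - (1050 + 174)*(-1530 + 1286)/6 = 2 - 204*(-244) = 2 - ⅙*(-298656) = 2 + 49776 = 49778)
Q(w, T) = -207 (Q(w, T) = -9*(30 - 1*7) = -9*(30 - 7) = -9*23 = -207)
(Q(R(-4 - 1*3, -6), -44) + U) + f = (-207 - 2927) + 49778 = -3134 + 49778 = 46644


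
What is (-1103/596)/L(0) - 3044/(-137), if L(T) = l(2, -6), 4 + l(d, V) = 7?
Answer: 5291561/244956 ≈ 21.602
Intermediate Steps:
l(d, V) = 3 (l(d, V) = -4 + 7 = 3)
L(T) = 3
(-1103/596)/L(0) - 3044/(-137) = -1103/596/3 - 3044/(-137) = -1103*1/596*(⅓) - 3044*(-1/137) = -1103/596*⅓ + 3044/137 = -1103/1788 + 3044/137 = 5291561/244956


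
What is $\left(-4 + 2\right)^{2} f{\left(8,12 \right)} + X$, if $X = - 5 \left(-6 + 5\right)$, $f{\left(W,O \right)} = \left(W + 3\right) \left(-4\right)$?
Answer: $-171$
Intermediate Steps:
$f{\left(W,O \right)} = -12 - 4 W$ ($f{\left(W,O \right)} = \left(3 + W\right) \left(-4\right) = -12 - 4 W$)
$X = 5$ ($X = \left(-5\right) \left(-1\right) = 5$)
$\left(-4 + 2\right)^{2} f{\left(8,12 \right)} + X = \left(-4 + 2\right)^{2} \left(-12 - 32\right) + 5 = \left(-2\right)^{2} \left(-12 - 32\right) + 5 = 4 \left(-44\right) + 5 = -176 + 5 = -171$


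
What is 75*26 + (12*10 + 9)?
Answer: 2079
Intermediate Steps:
75*26 + (12*10 + 9) = 1950 + (120 + 9) = 1950 + 129 = 2079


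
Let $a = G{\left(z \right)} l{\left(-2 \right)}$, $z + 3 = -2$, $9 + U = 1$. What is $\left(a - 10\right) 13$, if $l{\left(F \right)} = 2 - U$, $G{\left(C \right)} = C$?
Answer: $-780$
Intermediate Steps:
$U = -8$ ($U = -9 + 1 = -8$)
$z = -5$ ($z = -3 - 2 = -5$)
$l{\left(F \right)} = 10$ ($l{\left(F \right)} = 2 - -8 = 2 + 8 = 10$)
$a = -50$ ($a = \left(-5\right) 10 = -50$)
$\left(a - 10\right) 13 = \left(-50 - 10\right) 13 = \left(-60\right) 13 = -780$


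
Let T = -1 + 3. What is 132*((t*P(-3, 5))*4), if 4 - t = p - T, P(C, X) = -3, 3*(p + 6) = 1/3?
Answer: -18832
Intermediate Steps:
T = 2
p = -53/9 (p = -6 + (⅓)/3 = -6 + (⅓)*(⅓) = -6 + ⅑ = -53/9 ≈ -5.8889)
t = 107/9 (t = 4 - (-53/9 - 1*2) = 4 - (-53/9 - 2) = 4 - 1*(-71/9) = 4 + 71/9 = 107/9 ≈ 11.889)
132*((t*P(-3, 5))*4) = 132*(((107/9)*(-3))*4) = 132*(-107/3*4) = 132*(-428/3) = -18832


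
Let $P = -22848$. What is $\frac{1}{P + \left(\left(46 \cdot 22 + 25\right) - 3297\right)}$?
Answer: $- \frac{1}{25108} \approx -3.9828 \cdot 10^{-5}$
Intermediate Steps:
$\frac{1}{P + \left(\left(46 \cdot 22 + 25\right) - 3297\right)} = \frac{1}{-22848 + \left(\left(46 \cdot 22 + 25\right) - 3297\right)} = \frac{1}{-22848 + \left(\left(1012 + 25\right) - 3297\right)} = \frac{1}{-22848 + \left(1037 - 3297\right)} = \frac{1}{-22848 - 2260} = \frac{1}{-25108} = - \frac{1}{25108}$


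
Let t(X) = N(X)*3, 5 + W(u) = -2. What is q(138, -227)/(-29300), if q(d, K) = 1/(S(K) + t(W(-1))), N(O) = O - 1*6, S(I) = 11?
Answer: 1/820400 ≈ 1.2189e-6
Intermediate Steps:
W(u) = -7 (W(u) = -5 - 2 = -7)
N(O) = -6 + O (N(O) = O - 6 = -6 + O)
t(X) = -18 + 3*X (t(X) = (-6 + X)*3 = -18 + 3*X)
q(d, K) = -1/28 (q(d, K) = 1/(11 + (-18 + 3*(-7))) = 1/(11 + (-18 - 21)) = 1/(11 - 39) = 1/(-28) = -1/28)
q(138, -227)/(-29300) = -1/28/(-29300) = -1/28*(-1/29300) = 1/820400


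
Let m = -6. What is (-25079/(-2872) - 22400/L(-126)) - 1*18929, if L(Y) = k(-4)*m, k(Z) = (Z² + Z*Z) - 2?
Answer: -485834441/25848 ≈ -18796.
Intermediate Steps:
k(Z) = -2 + 2*Z² (k(Z) = (Z² + Z²) - 2 = 2*Z² - 2 = -2 + 2*Z²)
L(Y) = -180 (L(Y) = (-2 + 2*(-4)²)*(-6) = (-2 + 2*16)*(-6) = (-2 + 32)*(-6) = 30*(-6) = -180)
(-25079/(-2872) - 22400/L(-126)) - 1*18929 = (-25079/(-2872) - 22400/(-180)) - 1*18929 = (-25079*(-1/2872) - 22400*(-1/180)) - 18929 = (25079/2872 + 1120/9) - 18929 = 3442351/25848 - 18929 = -485834441/25848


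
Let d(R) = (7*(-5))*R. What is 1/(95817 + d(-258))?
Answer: 1/104847 ≈ 9.5377e-6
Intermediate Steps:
d(R) = -35*R
1/(95817 + d(-258)) = 1/(95817 - 35*(-258)) = 1/(95817 + 9030) = 1/104847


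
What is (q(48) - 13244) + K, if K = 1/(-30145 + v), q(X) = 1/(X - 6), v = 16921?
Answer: -1225968395/92568 ≈ -13244.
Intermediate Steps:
q(X) = 1/(-6 + X)
K = -1/13224 (K = 1/(-30145 + 16921) = 1/(-13224) = -1/13224 ≈ -7.5620e-5)
(q(48) - 13244) + K = (1/(-6 + 48) - 13244) - 1/13224 = (1/42 - 13244) - 1/13224 = -556247/42 - 1/13224 = -1225968395/92568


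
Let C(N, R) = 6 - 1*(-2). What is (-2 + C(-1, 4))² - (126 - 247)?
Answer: 157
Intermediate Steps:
C(N, R) = 8 (C(N, R) = 6 + 2 = 8)
(-2 + C(-1, 4))² - (126 - 247) = (-2 + 8)² - (126 - 247) = 6² - 1*(-121) = 36 + 121 = 157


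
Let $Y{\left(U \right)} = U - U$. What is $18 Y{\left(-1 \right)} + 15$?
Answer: $15$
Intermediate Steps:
$Y{\left(U \right)} = 0$
$18 Y{\left(-1 \right)} + 15 = 18 \cdot 0 + 15 = 0 + 15 = 15$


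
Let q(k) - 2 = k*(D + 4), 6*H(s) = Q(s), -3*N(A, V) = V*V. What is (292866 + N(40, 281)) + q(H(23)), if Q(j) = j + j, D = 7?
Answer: 266632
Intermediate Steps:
N(A, V) = -V²/3 (N(A, V) = -V*V/3 = -V²/3)
Q(j) = 2*j
H(s) = s/3 (H(s) = (2*s)/6 = s/3)
q(k) = 2 + 11*k (q(k) = 2 + k*(7 + 4) = 2 + k*11 = 2 + 11*k)
(292866 + N(40, 281)) + q(H(23)) = (292866 - ⅓*281²) + (2 + 11*((⅓)*23)) = (292866 - ⅓*78961) + (2 + 11*(23/3)) = (292866 - 78961/3) + (2 + 253/3) = 799637/3 + 259/3 = 266632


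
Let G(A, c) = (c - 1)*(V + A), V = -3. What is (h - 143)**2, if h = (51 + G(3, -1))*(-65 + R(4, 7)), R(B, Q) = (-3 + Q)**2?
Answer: 6980164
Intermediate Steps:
G(A, c) = (-1 + c)*(-3 + A) (G(A, c) = (c - 1)*(-3 + A) = (-1 + c)*(-3 + A))
h = -2499 (h = (51 + (3 - 1*3 - 3*(-1) + 3*(-1)))*(-65 + (-3 + 7)**2) = (51 + (3 - 3 + 3 - 3))*(-65 + 4**2) = (51 + 0)*(-65 + 16) = 51*(-49) = -2499)
(h - 143)**2 = (-2499 - 143)**2 = (-2642)**2 = 6980164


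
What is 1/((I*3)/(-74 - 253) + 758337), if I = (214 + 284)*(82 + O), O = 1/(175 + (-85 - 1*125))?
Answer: 3815/2891626893 ≈ 1.3193e-6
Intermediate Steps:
O = -1/35 (O = 1/(175 + (-85 - 125)) = 1/(175 - 210) = 1/(-35) = -1/35 ≈ -0.028571)
I = 1428762/35 (I = (214 + 284)*(82 - 1/35) = 498*(2869/35) = 1428762/35 ≈ 40822.)
1/((I*3)/(-74 - 253) + 758337) = 1/(((1428762/35)*3)/(-74 - 253) + 758337) = 1/((4286286/35)/(-327) + 758337) = 1/(-1/327*4286286/35 + 758337) = 1/(-1428762/3815 + 758337) = 1/(2891626893/3815) = 3815/2891626893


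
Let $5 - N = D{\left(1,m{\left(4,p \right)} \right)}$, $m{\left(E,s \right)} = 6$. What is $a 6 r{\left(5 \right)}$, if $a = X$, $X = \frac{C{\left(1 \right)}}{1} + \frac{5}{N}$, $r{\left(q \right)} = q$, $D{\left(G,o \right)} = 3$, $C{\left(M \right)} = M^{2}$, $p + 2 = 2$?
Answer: $105$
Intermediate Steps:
$p = 0$ ($p = -2 + 2 = 0$)
$N = 2$ ($N = 5 - 3 = 2$)
$X = \frac{7}{2}$ ($X = \frac{1^{2}}{1} + \frac{5}{2} = 1 \cdot 1 + 5 \cdot \frac{1}{2} = 1 + \frac{5}{2} = \frac{7}{2} \approx 3.5$)
$a = \frac{7}{2} \approx 3.5$
$a 6 r{\left(5 \right)} = \frac{7}{2} \cdot 6 \cdot 5 = 21 \cdot 5 = 105$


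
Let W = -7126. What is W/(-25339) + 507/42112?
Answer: 312936985/1067075968 ≈ 0.29327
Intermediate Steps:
W/(-25339) + 507/42112 = -7126/(-25339) + 507/42112 = -7126*(-1/25339) + 507*(1/42112) = 7126/25339 + 507/42112 = 312936985/1067075968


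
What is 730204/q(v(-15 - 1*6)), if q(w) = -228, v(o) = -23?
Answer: -182551/57 ≈ -3202.6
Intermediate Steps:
730204/q(v(-15 - 1*6)) = 730204/(-228) = 730204*(-1/228) = -182551/57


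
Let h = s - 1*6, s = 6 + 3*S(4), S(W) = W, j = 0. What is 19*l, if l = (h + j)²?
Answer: 2736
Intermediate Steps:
s = 18 (s = 6 + 3*4 = 6 + 12 = 18)
h = 12 (h = 18 - 1*6 = 18 - 6 = 12)
l = 144 (l = (12 + 0)² = 12² = 144)
19*l = 19*144 = 2736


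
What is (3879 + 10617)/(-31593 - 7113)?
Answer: -2416/6451 ≈ -0.37452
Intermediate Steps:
(3879 + 10617)/(-31593 - 7113) = 14496/(-38706) = 14496*(-1/38706) = -2416/6451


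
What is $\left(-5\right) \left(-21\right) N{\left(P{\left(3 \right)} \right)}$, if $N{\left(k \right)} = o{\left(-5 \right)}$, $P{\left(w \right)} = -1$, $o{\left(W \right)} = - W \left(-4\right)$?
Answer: $-2100$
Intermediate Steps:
$o{\left(W \right)} = 4 W$
$N{\left(k \right)} = -20$ ($N{\left(k \right)} = 4 \left(-5\right) = -20$)
$\left(-5\right) \left(-21\right) N{\left(P{\left(3 \right)} \right)} = \left(-5\right) \left(-21\right) \left(-20\right) = 105 \left(-20\right) = -2100$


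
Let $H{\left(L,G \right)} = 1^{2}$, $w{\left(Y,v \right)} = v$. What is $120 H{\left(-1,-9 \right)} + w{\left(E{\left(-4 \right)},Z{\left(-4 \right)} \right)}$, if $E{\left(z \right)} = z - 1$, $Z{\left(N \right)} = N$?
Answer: $116$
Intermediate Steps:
$E{\left(z \right)} = -1 + z$
$H{\left(L,G \right)} = 1$
$120 H{\left(-1,-9 \right)} + w{\left(E{\left(-4 \right)},Z{\left(-4 \right)} \right)} = 120 \cdot 1 - 4 = 120 - 4 = 116$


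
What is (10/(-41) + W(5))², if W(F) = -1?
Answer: 2601/1681 ≈ 1.5473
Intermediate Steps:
(10/(-41) + W(5))² = (10/(-41) - 1)² = (10*(-1/41) - 1)² = (-10/41 - 1)² = (-51/41)² = 2601/1681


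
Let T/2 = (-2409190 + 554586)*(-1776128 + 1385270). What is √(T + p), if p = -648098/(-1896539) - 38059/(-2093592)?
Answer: √5714100280879082633894448210169445778/1985289439044 ≈ 1.2041e+6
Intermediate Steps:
T = 1449773620464 (T = 2*((-2409190 + 554586)*(-1776128 + 1385270)) = 2*(-1854604*(-390858)) = 2*724886810232 = 1449773620464)
p = 1429033165817/3970578878088 (p = -648098*(-1/1896539) - 38059*(-1/2093592) = 648098/1896539 + 38059/2093592 = 1429033165817/3970578878088 ≈ 0.35991)
√(T + p) = √(1449773620464 + 1429033165817/3970578878088) = √(5756440515424956071158649/3970578878088) = √5714100280879082633894448210169445778/1985289439044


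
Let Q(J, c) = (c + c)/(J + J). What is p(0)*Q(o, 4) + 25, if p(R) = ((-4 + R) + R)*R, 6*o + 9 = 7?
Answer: 25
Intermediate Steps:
o = -⅓ (o = -3/2 + (⅙)*7 = -3/2 + 7/6 = -⅓ ≈ -0.33333)
Q(J, c) = c/J (Q(J, c) = (2*c)/((2*J)) = (2*c)*(1/(2*J)) = c/J)
p(R) = R*(-4 + 2*R) (p(R) = (-4 + 2*R)*R = R*(-4 + 2*R))
p(0)*Q(o, 4) + 25 = (2*0*(-2 + 0))*(4/(-⅓)) + 25 = (2*0*(-2))*(4*(-3)) + 25 = 0*(-12) + 25 = 0 + 25 = 25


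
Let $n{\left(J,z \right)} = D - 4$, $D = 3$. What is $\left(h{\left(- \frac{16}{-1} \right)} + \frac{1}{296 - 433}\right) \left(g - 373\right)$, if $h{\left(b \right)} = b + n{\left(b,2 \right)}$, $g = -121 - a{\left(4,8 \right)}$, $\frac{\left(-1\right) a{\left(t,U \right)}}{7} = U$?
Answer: $- \frac{899652}{137} \approx -6566.8$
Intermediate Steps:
$a{\left(t,U \right)} = - 7 U$
$n{\left(J,z \right)} = -1$ ($n{\left(J,z \right)} = 3 - 4 = -1$)
$g = -65$ ($g = -121 - \left(-7\right) 8 = -121 - -56 = -121 + 56 = -65$)
$h{\left(b \right)} = -1 + b$ ($h{\left(b \right)} = b - 1 = -1 + b$)
$\left(h{\left(- \frac{16}{-1} \right)} + \frac{1}{296 - 433}\right) \left(g - 373\right) = \left(\left(-1 - \frac{16}{-1}\right) + \frac{1}{296 - 433}\right) \left(-65 - 373\right) = \left(\left(-1 - -16\right) + \frac{1}{-137}\right) \left(-438\right) = \left(\left(-1 + 16\right) - \frac{1}{137}\right) \left(-438\right) = \left(15 - \frac{1}{137}\right) \left(-438\right) = \frac{2054}{137} \left(-438\right) = - \frac{899652}{137}$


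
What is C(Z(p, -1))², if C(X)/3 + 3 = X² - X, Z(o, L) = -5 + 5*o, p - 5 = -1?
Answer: 385641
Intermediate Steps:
p = 4 (p = 5 - 1 = 4)
C(X) = -9 - 3*X + 3*X² (C(X) = -9 + 3*(X² - X) = -9 + (-3*X + 3*X²) = -9 - 3*X + 3*X²)
C(Z(p, -1))² = (-9 - 3*(-5 + 5*4) + 3*(-5 + 5*4)²)² = (-9 - 3*(-5 + 20) + 3*(-5 + 20)²)² = (-9 - 3*15 + 3*15²)² = (-9 - 45 + 3*225)² = (-9 - 45 + 675)² = 621² = 385641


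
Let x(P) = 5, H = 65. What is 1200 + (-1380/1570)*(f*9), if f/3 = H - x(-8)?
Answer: -35160/157 ≈ -223.95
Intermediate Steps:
f = 180 (f = 3*(65 - 1*5) = 3*(65 - 5) = 3*60 = 180)
1200 + (-1380/1570)*(f*9) = 1200 + (-1380/1570)*(180*9) = 1200 - 1380*1/1570*1620 = 1200 - 138/157*1620 = 1200 - 223560/157 = -35160/157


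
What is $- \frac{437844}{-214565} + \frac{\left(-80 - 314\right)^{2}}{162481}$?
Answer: $\frac{104449543304}{34862735765} \approx 2.996$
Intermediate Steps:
$- \frac{437844}{-214565} + \frac{\left(-80 - 314\right)^{2}}{162481} = \left(-437844\right) \left(- \frac{1}{214565}\right) + \left(-394\right)^{2} \cdot \frac{1}{162481} = \frac{437844}{214565} + 155236 \cdot \frac{1}{162481} = \frac{437844}{214565} + \frac{155236}{162481} = \frac{104449543304}{34862735765}$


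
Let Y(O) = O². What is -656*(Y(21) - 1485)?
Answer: 684864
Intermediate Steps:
-656*(Y(21) - 1485) = -656*(21² - 1485) = -656*(441 - 1485) = -656*(-1044) = 684864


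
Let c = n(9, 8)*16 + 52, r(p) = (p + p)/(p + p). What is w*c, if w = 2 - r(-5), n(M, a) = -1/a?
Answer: 50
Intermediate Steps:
r(p) = 1 (r(p) = (2*p)/((2*p)) = (2*p)*(1/(2*p)) = 1)
c = 50 (c = -1/8*16 + 52 = -1*⅛*16 + 52 = -⅛*16 + 52 = -2 + 52 = 50)
w = 1 (w = 2 - 1*1 = 2 - 1 = 1)
w*c = 1*50 = 50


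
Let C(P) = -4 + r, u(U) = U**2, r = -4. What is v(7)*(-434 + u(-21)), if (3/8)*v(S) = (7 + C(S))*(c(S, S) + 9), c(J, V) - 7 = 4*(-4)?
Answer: 0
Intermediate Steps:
c(J, V) = -9 (c(J, V) = 7 + 4*(-4) = 7 - 16 = -9)
C(P) = -8 (C(P) = -4 - 4 = -8)
v(S) = 0 (v(S) = 8*((7 - 8)*(-9 + 9))/3 = 8*(-1*0)/3 = (8/3)*0 = 0)
v(7)*(-434 + u(-21)) = 0*(-434 + (-21)**2) = 0*(-434 + 441) = 0*7 = 0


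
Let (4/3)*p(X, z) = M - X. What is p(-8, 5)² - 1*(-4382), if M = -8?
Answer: 4382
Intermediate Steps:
p(X, z) = -6 - 3*X/4 (p(X, z) = 3*(-8 - X)/4 = -6 - 3*X/4)
p(-8, 5)² - 1*(-4382) = (-6 - ¾*(-8))² - 1*(-4382) = (-6 + 6)² + 4382 = 0² + 4382 = 0 + 4382 = 4382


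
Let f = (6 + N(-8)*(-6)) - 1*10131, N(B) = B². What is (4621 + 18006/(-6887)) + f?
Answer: -40568662/6887 ≈ -5890.6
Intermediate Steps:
f = -10509 (f = (6 + (-8)²*(-6)) - 1*10131 = (6 + 64*(-6)) - 10131 = (6 - 384) - 10131 = -378 - 10131 = -10509)
(4621 + 18006/(-6887)) + f = (4621 + 18006/(-6887)) - 10509 = (4621 + 18006*(-1/6887)) - 10509 = (4621 - 18006/6887) - 10509 = 31806821/6887 - 10509 = -40568662/6887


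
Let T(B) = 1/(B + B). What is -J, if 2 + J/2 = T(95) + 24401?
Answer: -4635811/95 ≈ -48798.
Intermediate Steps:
T(B) = 1/(2*B)
J = 4635811/95 (J = -4 + 2*((½)/95 + 24401) = -4 + 2*((½)*(1/95) + 24401) = -4 + 2*(1/190 + 24401) = -4 + 2*(4636191/190) = -4 + 4636191/95 = 4635811/95 ≈ 48798.)
-J = -1*4635811/95 = -4635811/95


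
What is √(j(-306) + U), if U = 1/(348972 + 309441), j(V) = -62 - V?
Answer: √239854590089/31353 ≈ 15.620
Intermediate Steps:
U = 1/658413 ≈ 1.5188e-6
√(j(-306) + U) = √((-62 - 1*(-306)) + 1/658413) = √((-62 + 306) + 1/658413) = √(244 + 1/658413) = √(160652773/658413) = √239854590089/31353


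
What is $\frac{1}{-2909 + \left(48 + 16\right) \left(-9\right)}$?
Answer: $- \frac{1}{3485} \approx -0.00028694$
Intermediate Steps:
$\frac{1}{-2909 + \left(48 + 16\right) \left(-9\right)} = \frac{1}{-2909 + 64 \left(-9\right)} = \frac{1}{-2909 - 576} = \frac{1}{-3485} = - \frac{1}{3485}$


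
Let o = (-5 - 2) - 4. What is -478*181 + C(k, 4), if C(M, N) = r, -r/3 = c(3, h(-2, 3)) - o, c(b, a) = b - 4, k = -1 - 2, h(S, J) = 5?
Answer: -86548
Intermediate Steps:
k = -3
c(b, a) = -4 + b
o = -11 (o = -7 - 4 = -11)
r = -30 (r = -3*((-4 + 3) - 1*(-11)) = -3*(-1 + 11) = -3*10 = -30)
C(M, N) = -30
-478*181 + C(k, 4) = -478*181 - 30 = -86518 - 30 = -86548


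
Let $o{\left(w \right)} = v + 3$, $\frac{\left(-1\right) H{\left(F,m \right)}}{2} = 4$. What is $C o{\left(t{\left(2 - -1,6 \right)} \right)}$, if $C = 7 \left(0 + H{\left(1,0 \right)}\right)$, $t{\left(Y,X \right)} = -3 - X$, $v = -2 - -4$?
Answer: $-280$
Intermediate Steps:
$v = 2$ ($v = -2 + 4 = 2$)
$H{\left(F,m \right)} = -8$ ($H{\left(F,m \right)} = \left(-2\right) 4 = -8$)
$C = -56$ ($C = 7 \left(0 - 8\right) = 7 \left(-8\right) = -56$)
$o{\left(w \right)} = 5$ ($o{\left(w \right)} = 2 + 3 = 5$)
$C o{\left(t{\left(2 - -1,6 \right)} \right)} = \left(-56\right) 5 = -280$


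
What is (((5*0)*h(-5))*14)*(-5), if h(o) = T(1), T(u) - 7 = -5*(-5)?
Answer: 0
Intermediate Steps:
T(u) = 32 (T(u) = 7 - 5*(-5) = 7 + 25 = 32)
h(o) = 32
(((5*0)*h(-5))*14)*(-5) = (((5*0)*32)*14)*(-5) = ((0*32)*14)*(-5) = (0*14)*(-5) = 0*(-5) = 0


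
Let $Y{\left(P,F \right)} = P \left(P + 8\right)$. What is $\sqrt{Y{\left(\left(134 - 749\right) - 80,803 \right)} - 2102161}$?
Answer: $2 i \sqrt{406174} \approx 1274.6 i$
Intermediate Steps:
$Y{\left(P,F \right)} = P \left(8 + P\right)$
$\sqrt{Y{\left(\left(134 - 749\right) - 80,803 \right)} - 2102161} = \sqrt{\left(\left(134 - 749\right) - 80\right) \left(8 + \left(\left(134 - 749\right) - 80\right)\right) - 2102161} = \sqrt{\left(-615 - 80\right) \left(8 - 695\right) - 2102161} = \sqrt{- 695 \left(8 - 695\right) - 2102161} = \sqrt{\left(-695\right) \left(-687\right) - 2102161} = \sqrt{477465 - 2102161} = \sqrt{-1624696} = 2 i \sqrt{406174}$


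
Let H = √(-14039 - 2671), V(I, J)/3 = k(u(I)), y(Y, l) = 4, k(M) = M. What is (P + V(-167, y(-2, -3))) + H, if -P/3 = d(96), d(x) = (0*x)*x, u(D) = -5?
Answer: -15 + I*√16710 ≈ -15.0 + 129.27*I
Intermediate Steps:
V(I, J) = -15 (V(I, J) = 3*(-5) = -15)
d(x) = 0 (d(x) = 0*x = 0)
H = I*√16710 (H = √(-16710) = I*√16710 ≈ 129.27*I)
P = 0 (P = -3*0 = 0)
(P + V(-167, y(-2, -3))) + H = (0 - 15) + I*√16710 = -15 + I*√16710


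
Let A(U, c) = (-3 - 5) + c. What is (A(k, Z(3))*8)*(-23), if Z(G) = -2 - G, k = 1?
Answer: 2392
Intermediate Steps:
A(U, c) = -8 + c
(A(k, Z(3))*8)*(-23) = ((-8 + (-2 - 1*3))*8)*(-23) = ((-8 + (-2 - 3))*8)*(-23) = ((-8 - 5)*8)*(-23) = -13*8*(-23) = -104*(-23) = 2392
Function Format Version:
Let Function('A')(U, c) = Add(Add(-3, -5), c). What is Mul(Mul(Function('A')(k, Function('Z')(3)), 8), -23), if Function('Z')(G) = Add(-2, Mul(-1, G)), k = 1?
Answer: 2392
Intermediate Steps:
Function('A')(U, c) = Add(-8, c)
Mul(Mul(Function('A')(k, Function('Z')(3)), 8), -23) = Mul(Mul(Add(-8, Add(-2, Mul(-1, 3))), 8), -23) = Mul(Mul(Add(-8, Add(-2, -3)), 8), -23) = Mul(Mul(Add(-8, -5), 8), -23) = Mul(Mul(-13, 8), -23) = Mul(-104, -23) = 2392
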